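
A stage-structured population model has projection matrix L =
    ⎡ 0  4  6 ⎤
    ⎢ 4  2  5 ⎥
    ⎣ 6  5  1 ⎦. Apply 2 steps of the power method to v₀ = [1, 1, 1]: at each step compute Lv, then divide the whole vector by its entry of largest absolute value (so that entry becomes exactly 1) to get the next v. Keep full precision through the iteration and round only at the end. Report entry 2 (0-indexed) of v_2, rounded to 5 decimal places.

1.00000

Lv0 = (10.000000, 11.000000, 12.000000); divide by 12.000000 → v1 = (0.833333, 0.916667, 1.000000)
Lv1 = (9.666667, 10.166667, 10.583333); divide by 10.583333 → v2 = (0.913386, 0.960630, 1.000000)
Requested entry of v2: 127/127 = 1.00000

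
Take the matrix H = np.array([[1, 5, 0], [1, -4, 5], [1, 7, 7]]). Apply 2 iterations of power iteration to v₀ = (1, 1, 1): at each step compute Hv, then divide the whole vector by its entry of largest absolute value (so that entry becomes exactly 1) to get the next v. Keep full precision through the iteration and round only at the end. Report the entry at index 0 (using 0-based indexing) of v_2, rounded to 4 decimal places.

0.1280

Hv0 = (6.00000, 2.00000, 15.00000); divide by 15.00000 → v1 = (0.40000, 0.13333, 1.00000)
Hv1 = (1.06667, 4.86667, 8.33333); divide by 8.33333 → v2 = (0.12800, 0.58400, 1.00000)
Requested entry of v2: 16/125 = 0.1280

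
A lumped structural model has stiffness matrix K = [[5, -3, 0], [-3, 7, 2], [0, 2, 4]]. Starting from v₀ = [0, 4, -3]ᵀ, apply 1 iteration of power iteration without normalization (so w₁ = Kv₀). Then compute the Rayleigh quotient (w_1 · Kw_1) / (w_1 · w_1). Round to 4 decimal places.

λ ≈ 8.3913

w1 = Kv₀ = (-12, 22, -4)
Kw1 = (-126, 182, 28)
w1·Kw1 = (-12)·(-126) + 22·182 + (-4)·28 = 5404; w1·w1 = (-12)·(-12) + 22·22 + (-4)·(-4) = 644
λ ≈ 5404/644 = 8.3913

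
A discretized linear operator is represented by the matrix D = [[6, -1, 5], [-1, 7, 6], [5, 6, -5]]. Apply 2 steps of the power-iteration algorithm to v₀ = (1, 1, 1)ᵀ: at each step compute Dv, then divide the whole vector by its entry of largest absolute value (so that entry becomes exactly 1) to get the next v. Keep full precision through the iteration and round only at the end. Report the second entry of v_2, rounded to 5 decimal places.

1.00000

Dv0 = (10.000000, 12.000000, 6.000000); divide by 12.000000 → v1 = (0.833333, 1.000000, 0.500000)
Dv1 = (6.500000, 9.166667, 7.666667); divide by 9.166667 → v2 = (0.709091, 1.000000, 0.836364)
Requested entry of v2: 110/110 = 1.00000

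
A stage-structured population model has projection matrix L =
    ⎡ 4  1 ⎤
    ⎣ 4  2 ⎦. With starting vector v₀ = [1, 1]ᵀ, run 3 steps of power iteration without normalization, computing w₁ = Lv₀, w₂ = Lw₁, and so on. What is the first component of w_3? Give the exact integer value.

w1 = Lv₀ = (4·1 + 1·1; 4·1 + 2·1) = (5, 6)
w2 = Lw1 = (4·5 + 1·6; 4·5 + 2·6) = (26, 32)
w3 = Lw2 = (136, 168)
The requested component of w3 is 136.

136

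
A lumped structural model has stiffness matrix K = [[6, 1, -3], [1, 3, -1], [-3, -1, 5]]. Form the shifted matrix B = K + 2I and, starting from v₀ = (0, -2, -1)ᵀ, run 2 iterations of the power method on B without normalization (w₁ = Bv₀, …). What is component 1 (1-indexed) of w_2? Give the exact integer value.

B = K + 2I has rows (8, 1, -3); (1, 5, -1); (-3, -1, 7)
w1 = Bv₀ = (1, -9, -5)
w2 = Bw1 = (14, -39, -29)
Requested component of w2: 14

14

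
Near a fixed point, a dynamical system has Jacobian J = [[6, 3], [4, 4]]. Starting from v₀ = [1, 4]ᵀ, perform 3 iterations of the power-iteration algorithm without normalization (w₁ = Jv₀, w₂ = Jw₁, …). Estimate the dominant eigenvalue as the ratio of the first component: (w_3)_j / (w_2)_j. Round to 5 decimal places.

w1 = Jv₀ = (6·1 + 3·4; 4·1 + 4·4) = (18, 20)
w2 = Jw1 = (6·18 + 3·20; 4·18 + 4·20) = (168, 152)
w3 = Jw2 = (1464, 1280)
Ratio at component: 1464 / 168 = 8.71429

8.71429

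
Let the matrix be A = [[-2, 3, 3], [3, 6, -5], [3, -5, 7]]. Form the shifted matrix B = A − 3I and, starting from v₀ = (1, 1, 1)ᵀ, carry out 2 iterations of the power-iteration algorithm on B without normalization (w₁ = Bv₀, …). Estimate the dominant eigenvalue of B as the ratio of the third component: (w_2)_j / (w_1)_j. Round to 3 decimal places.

3.000

B = A − 3I has rows (-5, 3, 3); (3, 3, -5); (3, -5, 4)
w1 = Bv₀ = (1, 1, 2)
w2 = Bw1 = (4, -4, 6)
Ratio: 6/2 = 3.000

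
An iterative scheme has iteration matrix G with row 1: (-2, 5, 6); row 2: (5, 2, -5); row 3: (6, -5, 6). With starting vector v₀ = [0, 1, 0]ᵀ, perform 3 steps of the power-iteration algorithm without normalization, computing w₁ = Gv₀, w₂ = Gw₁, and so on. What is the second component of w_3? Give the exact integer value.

8

w1 = Gv₀ = (5, 2, -5)
w2 = Gw1 = (-30, 54, -10)
w3 = Gw2 = (270, 8, -510)
The requested component of w3 is 8.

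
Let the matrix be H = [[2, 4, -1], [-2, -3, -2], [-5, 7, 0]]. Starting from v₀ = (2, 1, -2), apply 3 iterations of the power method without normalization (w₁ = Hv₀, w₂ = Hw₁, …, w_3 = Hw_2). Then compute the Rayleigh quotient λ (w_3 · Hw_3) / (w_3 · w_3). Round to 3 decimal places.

-1.442

w1 = Hv₀ = (10, -3, -3)
w2 = Hw1 = (11, -5, -71)
w3 = Hw2 = (73, 135, -90)
Hw3 = (776, -371, 580)
w3·Hw3 = 73·776 + 135·(-371) + (-90)·580 = -45637; w3·w3 = 73·73 + 135·135 + (-90)·(-90) = 31654
λ ≈ -45637/31654 = -1.442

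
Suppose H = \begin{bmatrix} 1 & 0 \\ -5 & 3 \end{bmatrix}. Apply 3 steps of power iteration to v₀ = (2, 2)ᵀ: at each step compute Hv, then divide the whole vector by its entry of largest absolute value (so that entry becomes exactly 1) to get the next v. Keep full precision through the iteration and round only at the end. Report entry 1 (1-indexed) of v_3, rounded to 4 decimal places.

-0.0263

Hv0 = (2.00000, -4.00000); divide by -4.00000 → v1 = (-0.50000, 1.00000)
Hv1 = (-0.50000, 5.50000); divide by 5.50000 → v2 = (-0.09091, 1.00000)
Hv2 = (-0.09091, 3.45455); divide by 3.45455 → v3 = (-0.02632, 1.00000)
Requested entry of v3: 2/-76 = -0.0263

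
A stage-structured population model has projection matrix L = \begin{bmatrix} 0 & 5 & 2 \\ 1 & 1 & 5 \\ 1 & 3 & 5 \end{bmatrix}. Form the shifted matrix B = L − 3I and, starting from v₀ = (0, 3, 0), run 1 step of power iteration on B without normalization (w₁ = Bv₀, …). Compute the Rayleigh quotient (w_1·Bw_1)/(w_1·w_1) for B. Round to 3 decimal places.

-3.368

B = L − 3I has rows (-3, 5, 2); (1, -2, 5); (1, 3, 2)
w1 = Bv₀ = ((-3)·0 + 5·3 + 2·0; 1·0 + (-2)·3 + 5·0; 1·0 + 3·3 + 2·0) = (15, -6, 9)
Bw1 = (-57, 72, 15)
w1·Bw1 = -1152; w1·w1 = 342; μ ≈ -1152/342 = -3.368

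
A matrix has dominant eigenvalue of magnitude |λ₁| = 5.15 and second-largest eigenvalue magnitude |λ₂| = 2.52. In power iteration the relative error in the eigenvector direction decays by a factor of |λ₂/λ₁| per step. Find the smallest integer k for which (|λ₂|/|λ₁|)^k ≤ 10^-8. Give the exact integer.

26

|λ₂/λ₁| = 2.52/5.15 = 0.48932
Need k ≥ ln(10^-8) / ln(0.48932) = -18.4207 / -0.7147 ≈ 25.773
Smallest integer k satisfying the bound: 26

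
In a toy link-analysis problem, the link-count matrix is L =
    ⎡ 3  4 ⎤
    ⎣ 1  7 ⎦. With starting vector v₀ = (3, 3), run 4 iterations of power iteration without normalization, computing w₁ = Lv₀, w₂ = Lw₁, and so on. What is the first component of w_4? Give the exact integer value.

9627

w1 = Lv₀ = (3·3 + 4·3; 1·3 + 7·3) = (21, 24)
w2 = Lw1 = (3·21 + 4·24; 1·21 + 7·24) = (159, 189)
w3 = Lw2 = (1233, 1482)
w4 = Lw3 = (9627, 11607)
The requested component of w4 is 9627.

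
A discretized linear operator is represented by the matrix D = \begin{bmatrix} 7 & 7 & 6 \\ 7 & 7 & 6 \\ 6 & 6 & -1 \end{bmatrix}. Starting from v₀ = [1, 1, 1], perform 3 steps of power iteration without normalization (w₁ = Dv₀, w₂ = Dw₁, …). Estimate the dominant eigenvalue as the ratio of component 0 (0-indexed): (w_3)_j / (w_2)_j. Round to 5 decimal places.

17.97110

w1 = Dv₀ = (20, 20, 11)
w2 = Dw1 = (346, 346, 229)
w3 = Dw2 = (6218, 6218, 3923)
Ratio at component: 6218 / 346 = 17.97110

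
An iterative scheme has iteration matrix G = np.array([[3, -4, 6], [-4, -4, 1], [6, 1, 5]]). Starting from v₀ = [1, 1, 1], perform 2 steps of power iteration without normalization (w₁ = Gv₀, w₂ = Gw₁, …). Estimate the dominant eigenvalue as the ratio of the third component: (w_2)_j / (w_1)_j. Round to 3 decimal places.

w1 = Gv₀ = (3·1 + (-4)·1 + 6·1; (-4)·1 + (-4)·1 + 1·1; 6·1 + 1·1 + 5·1) = (5, -7, 12)
w2 = Gw1 = (3·5 + (-4)·(-7) + 6·12; (-4)·5 + (-4)·(-7) + 1·12; 6·5 + 1·(-7) + 5·12) = (115, 20, 83)
Ratio at component: 83 / 12 = 6.917

λ ≈ 6.917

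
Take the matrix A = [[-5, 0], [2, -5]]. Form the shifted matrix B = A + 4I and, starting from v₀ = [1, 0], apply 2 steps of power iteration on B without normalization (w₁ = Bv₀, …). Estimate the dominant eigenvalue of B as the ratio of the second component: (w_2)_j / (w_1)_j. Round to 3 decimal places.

μ ≈ -2.000

B = A + 4I has rows (-1, 0); (2, -1)
w1 = Bv₀ = ((-1)·1 + 0·0; 2·1 + (-1)·0) = (-1, 2)
w2 = Bw1 = ((-1)·(-1) + 0·2; 2·(-1) + (-1)·2) = (1, -4)
Ratio: -4/2 = -2.000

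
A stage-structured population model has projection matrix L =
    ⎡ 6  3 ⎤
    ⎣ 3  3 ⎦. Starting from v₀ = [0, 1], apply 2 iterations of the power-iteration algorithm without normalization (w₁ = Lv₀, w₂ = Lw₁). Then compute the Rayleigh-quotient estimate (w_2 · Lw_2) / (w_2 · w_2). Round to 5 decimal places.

λ ≈ 7.84615

w1 = Lv₀ = (6·0 + 3·1; 3·0 + 3·1) = (3, 3)
w2 = Lw1 = (6·3 + 3·3; 3·3 + 3·3) = (27, 18)
Lw2 = (216, 135)
w2·Lw2 = 27·216 + 18·135 = 8262; w2·w2 = 27·27 + 18·18 = 1053
λ ≈ 8262/1053 = 7.84615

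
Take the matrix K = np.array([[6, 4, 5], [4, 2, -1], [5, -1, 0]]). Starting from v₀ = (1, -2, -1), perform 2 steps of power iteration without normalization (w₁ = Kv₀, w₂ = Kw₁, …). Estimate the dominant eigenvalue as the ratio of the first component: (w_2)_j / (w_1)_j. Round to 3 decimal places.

w1 = Kv₀ = (-7, 1, 7)
w2 = Kw1 = (-3, -33, -36)
Ratio at component: -3 / -7 = 0.429

0.429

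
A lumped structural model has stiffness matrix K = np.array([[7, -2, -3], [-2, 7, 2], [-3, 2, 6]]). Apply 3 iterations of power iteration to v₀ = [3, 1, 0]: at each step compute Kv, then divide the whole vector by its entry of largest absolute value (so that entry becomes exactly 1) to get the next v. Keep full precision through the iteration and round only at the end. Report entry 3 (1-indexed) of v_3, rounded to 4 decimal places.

Kv0 = (19.00000, 1.00000, -7.00000); divide by 19.00000 → v1 = (1.00000, 0.05263, -0.36842)
Kv1 = (8.00000, -2.36842, -5.10526); divide by 8.00000 → v2 = (1.00000, -0.29605, -0.63816)
Kv2 = (9.50658, -5.34868, -7.42105); divide by 9.50658 → v3 = (1.00000, -0.56263, -0.78062)
Requested entry of v3: -1128/1445 = -0.7806

-0.7806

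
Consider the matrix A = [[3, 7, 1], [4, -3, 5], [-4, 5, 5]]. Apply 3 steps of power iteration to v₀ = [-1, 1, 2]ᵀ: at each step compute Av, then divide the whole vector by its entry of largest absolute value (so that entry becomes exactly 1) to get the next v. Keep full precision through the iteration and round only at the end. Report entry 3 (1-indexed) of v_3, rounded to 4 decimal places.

0.7262

Av0 = (6.00000, 3.00000, 19.00000); divide by 19.00000 → v1 = (0.31579, 0.15789, 1.00000)
Av1 = (3.05263, 5.78947, 4.52632); divide by 5.78947 → v2 = (0.52727, 1.00000, 0.78182)
Av2 = (9.36364, 3.01818, 6.80000); divide by 9.36364 → v3 = (1.00000, 0.32233, 0.72621)
Requested entry of v3: 748/1030 = 0.7262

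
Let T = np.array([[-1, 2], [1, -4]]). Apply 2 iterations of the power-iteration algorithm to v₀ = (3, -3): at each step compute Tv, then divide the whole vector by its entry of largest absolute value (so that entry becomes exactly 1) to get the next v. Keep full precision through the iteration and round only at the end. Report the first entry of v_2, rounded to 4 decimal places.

Tv0 = (-9.00000, 15.00000); divide by 15.00000 → v1 = (-0.60000, 1.00000)
Tv1 = (2.60000, -4.60000); divide by -4.60000 → v2 = (-0.56522, 1.00000)
Requested entry of v2: 39/-69 = -0.5652

-0.5652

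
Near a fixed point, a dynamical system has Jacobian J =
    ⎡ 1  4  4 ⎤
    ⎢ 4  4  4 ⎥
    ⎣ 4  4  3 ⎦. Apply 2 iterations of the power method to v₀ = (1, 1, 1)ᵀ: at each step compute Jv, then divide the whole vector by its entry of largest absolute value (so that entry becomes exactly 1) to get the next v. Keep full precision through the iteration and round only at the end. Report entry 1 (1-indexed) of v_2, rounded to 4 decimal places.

0.7891

Jv0 = (9.00000, 12.00000, 11.00000); divide by 12.00000 → v1 = (0.75000, 1.00000, 0.91667)
Jv1 = (8.41667, 10.66667, 9.75000); divide by 10.66667 → v2 = (0.78906, 1.00000, 0.91406)
Requested entry of v2: 101/128 = 0.7891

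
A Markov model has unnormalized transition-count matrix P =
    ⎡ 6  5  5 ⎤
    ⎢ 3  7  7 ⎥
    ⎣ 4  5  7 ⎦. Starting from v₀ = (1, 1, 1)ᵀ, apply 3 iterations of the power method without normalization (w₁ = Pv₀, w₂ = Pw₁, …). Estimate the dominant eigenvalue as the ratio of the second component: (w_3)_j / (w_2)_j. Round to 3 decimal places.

λ ≈ 16.355

w1 = Pv₀ = (16, 17, 16)
w2 = Pw1 = (261, 279, 261)
w3 = Pw2 = (4266, 4563, 4266)
Ratio at component: 4563 / 279 = 16.355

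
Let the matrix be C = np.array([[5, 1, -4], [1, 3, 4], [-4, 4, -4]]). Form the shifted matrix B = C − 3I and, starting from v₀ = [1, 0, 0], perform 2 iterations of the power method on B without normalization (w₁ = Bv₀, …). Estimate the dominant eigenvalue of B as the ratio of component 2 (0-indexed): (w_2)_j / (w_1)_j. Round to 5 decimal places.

-6.00000

B = C − 3I has rows (2, 1, -4); (1, 0, 4); (-4, 4, -7)
w1 = Bv₀ = (2·1 + 1·0 + (-4)·0; 1·1 + 0·0 + 4·0; (-4)·1 + 4·0 + (-7)·0) = (2, 1, -4)
w2 = Bw1 = (2·2 + 1·1 + (-4)·(-4); 1·2 + 0·1 + 4·(-4); (-4)·2 + 4·1 + (-7)·(-4)) = (21, -14, 24)
Ratio: 24/-4 = -6.00000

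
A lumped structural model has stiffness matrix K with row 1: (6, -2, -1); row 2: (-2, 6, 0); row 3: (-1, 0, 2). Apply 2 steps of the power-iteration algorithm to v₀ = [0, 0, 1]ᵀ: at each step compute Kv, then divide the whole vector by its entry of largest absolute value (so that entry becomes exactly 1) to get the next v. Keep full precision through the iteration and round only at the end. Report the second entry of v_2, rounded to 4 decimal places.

-0.2500

Kv0 = (-1.00000, 0.00000, 2.00000); divide by 2.00000 → v1 = (-0.50000, 0.00000, 1.00000)
Kv1 = (-4.00000, 1.00000, 2.50000); divide by -4.00000 → v2 = (1.00000, -0.25000, -0.62500)
Requested entry of v2: 2/-8 = -0.2500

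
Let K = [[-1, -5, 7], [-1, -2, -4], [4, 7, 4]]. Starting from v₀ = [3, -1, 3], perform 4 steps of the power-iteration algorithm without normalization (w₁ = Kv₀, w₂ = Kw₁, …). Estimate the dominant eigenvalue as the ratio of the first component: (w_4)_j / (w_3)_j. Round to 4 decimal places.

w1 = Kv₀ = (23, -13, 17)
w2 = Kw1 = (161, -65, 69)
w3 = Kw2 = (647, -307, 465)
w4 = Kw3 = (4143, -1893, 2299)
Ratio at component: 4143 / 647 = 6.4034

6.4034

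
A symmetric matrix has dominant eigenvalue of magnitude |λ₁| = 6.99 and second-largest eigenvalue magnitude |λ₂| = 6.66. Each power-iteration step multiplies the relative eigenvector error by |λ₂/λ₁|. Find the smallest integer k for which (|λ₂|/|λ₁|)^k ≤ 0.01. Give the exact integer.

96

|λ₂/λ₁| = 6.66/6.99 = 0.95279
Need k ≥ ln(0.01) / ln(0.95279) = -4.6052 / -0.0484 ≈ 95.225
Smallest integer k satisfying the bound: 96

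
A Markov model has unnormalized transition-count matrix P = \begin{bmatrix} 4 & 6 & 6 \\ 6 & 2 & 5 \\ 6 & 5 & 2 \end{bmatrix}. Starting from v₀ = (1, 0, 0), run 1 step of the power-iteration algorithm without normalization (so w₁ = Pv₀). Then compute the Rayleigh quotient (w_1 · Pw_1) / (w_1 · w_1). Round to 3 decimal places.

w1 = Pv₀ = (4·1 + 6·0 + 6·0; 6·1 + 2·0 + 5·0; 6·1 + 5·0 + 2·0) = (4, 6, 6)
Pw1 = (88, 66, 66)
w1·Pw1 = 4·88 + 6·66 + 6·66 = 1144; w1·w1 = 4·4 + 6·6 + 6·6 = 88
λ ≈ 1144/88 = 13.000

13.000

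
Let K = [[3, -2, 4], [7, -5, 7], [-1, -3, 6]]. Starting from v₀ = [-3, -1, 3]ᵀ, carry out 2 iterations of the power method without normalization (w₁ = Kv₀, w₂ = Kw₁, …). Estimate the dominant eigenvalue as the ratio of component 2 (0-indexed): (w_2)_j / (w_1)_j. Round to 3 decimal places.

5.167

w1 = Kv₀ = (3·(-3) + (-2)·(-1) + 4·3; 7·(-3) + (-5)·(-1) + 7·3; (-1)·(-3) + (-3)·(-1) + 6·3) = (5, 5, 24)
w2 = Kw1 = (3·5 + (-2)·5 + 4·24; 7·5 + (-5)·5 + 7·24; (-1)·5 + (-3)·5 + 6·24) = (101, 178, 124)
Ratio at component: 124 / 24 = 5.167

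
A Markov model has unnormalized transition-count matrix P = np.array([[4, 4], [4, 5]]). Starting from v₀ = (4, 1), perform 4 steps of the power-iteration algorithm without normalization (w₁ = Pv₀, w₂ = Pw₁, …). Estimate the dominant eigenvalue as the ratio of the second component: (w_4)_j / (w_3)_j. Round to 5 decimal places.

w1 = Pv₀ = (4·4 + 4·1; 4·4 + 5·1) = (20, 21)
w2 = Pw1 = (4·20 + 4·21; 4·20 + 5·21) = (164, 185)
w3 = Pw2 = (1396, 1581)
w4 = Pw3 = (11908, 13489)
Ratio at component: 13489 / 1581 = 8.53194

λ ≈ 8.53194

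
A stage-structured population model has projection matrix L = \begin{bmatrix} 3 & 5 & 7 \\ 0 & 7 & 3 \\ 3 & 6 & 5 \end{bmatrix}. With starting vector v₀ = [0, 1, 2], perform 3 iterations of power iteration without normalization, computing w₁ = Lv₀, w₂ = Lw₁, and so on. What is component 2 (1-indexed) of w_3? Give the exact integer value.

1618

w1 = Lv₀ = (3·0 + 5·1 + 7·2; 0·0 + 7·1 + 3·2; 3·0 + 6·1 + 5·2) = (19, 13, 16)
w2 = Lw1 = (3·19 + 5·13 + 7·16; 0·19 + 7·13 + 3·16; 3·19 + 6·13 + 5·16) = (234, 139, 215)
w3 = Lw2 = (2902, 1618, 2611)
The requested component of w3 is 1618.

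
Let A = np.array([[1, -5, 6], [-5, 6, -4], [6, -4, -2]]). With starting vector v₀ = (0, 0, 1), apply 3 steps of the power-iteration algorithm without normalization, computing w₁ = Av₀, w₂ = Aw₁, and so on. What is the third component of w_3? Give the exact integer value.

w1 = Av₀ = (1·0 + (-5)·0 + 6·1; (-5)·0 + 6·0 + (-4)·1; 6·0 + (-4)·0 + (-2)·1) = (6, -4, -2)
w2 = Aw1 = (1·6 + (-5)·(-4) + 6·(-2); (-5)·6 + 6·(-4) + (-4)·(-2); 6·6 + (-4)·(-4) + (-2)·(-2)) = (14, -46, 56)
w3 = Aw2 = (580, -570, 156)
The requested component of w3 is 156.

156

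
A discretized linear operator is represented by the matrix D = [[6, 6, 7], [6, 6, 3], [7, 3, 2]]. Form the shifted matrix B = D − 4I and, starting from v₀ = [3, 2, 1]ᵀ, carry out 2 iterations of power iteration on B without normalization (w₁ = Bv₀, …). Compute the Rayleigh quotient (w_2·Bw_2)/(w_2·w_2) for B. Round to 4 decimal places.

B = D − 4I has rows (2, 6, 7); (6, 2, 3); (7, 3, -2)
w1 = Bv₀ = (25, 25, 25)
w2 = Bw1 = (375, 275, 200)
Bw2 = (3800, 3400, 3050)
w2·Bw2 = 2970000; w2·w2 = 256250; μ ≈ 2970000/256250 = 11.5902

11.5902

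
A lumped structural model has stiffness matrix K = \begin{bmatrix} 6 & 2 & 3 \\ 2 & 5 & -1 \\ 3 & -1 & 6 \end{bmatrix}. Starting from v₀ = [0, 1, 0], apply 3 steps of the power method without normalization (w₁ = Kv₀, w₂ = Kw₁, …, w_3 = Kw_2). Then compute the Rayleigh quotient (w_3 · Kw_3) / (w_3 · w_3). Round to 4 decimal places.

w1 = Kv₀ = (6·0 + 2·1 + 3·0; 2·0 + 5·1 + (-1)·0; 3·0 + (-1)·1 + 6·0) = (2, 5, -1)
w2 = Kw1 = (6·2 + 2·5 + 3·(-1); 2·2 + 5·5 + (-1)·(-1); 3·2 + (-1)·5 + 6·(-1)) = (19, 30, -5)
w3 = Kw2 = (159, 193, -3)
Kw3 = (1331, 1286, 266)
w3·Kw3 = 159·1331 + 193·1286 + (-3)·266 = 459029; w3·w3 = 159·159 + 193·193 + (-3)·(-3) = 62539
λ ≈ 459029/62539 = 7.3399

7.3399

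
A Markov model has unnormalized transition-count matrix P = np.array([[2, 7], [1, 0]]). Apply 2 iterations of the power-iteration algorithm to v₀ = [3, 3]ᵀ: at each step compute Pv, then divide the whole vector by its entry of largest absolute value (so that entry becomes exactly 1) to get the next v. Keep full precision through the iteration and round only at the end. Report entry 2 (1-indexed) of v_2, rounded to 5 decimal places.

0.36000

Pv0 = (27.000000, 3.000000); divide by 27.000000 → v1 = (1.000000, 0.111111)
Pv1 = (2.777778, 1.000000); divide by 2.777778 → v2 = (1.000000, 0.360000)
Requested entry of v2: 27/75 = 0.36000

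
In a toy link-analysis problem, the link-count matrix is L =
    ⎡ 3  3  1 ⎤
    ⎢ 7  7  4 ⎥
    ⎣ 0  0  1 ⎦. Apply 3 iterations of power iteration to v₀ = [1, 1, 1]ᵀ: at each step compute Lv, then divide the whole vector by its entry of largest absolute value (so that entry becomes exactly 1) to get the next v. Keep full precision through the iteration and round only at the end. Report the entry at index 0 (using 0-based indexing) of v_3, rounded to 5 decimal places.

0.42817

Lv0 = (7.000000, 18.000000, 1.000000); divide by 18.000000 → v1 = (0.388889, 1.000000, 0.055556)
Lv1 = (4.222222, 9.944444, 0.055556); divide by 9.944444 → v2 = (0.424581, 1.000000, 0.005587)
Lv2 = (4.279330, 9.994413, 0.005587); divide by 9.994413 → v3 = (0.428172, 1.000000, 0.000559)
Requested entry of v3: 766/1789 = 0.42817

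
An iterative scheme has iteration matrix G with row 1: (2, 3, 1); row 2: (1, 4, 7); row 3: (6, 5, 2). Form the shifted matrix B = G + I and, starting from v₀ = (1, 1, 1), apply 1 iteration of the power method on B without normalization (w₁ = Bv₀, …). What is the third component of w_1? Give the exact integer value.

14

B = G + I has rows (3, 3, 1); (1, 5, 7); (6, 5, 3)
w1 = Bv₀ = (7, 13, 14)
Requested component of w1: 14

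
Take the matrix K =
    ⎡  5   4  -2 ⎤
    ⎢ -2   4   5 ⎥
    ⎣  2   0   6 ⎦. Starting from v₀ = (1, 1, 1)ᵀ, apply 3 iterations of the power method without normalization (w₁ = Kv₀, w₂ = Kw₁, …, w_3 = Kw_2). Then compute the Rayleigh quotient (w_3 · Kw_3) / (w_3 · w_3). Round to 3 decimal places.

w1 = Kv₀ = (5·1 + 4·1 + (-2)·1; (-2)·1 + 4·1 + 5·1; 2·1 + 0·1 + 6·1) = (7, 7, 8)
w2 = Kw1 = (5·7 + 4·7 + (-2)·8; (-2)·7 + 4·7 + 5·8; 2·7 + 0·7 + 6·8) = (47, 54, 62)
w3 = Kw2 = (327, 432, 466)
Kw3 = (2431, 3404, 3450)
w3·Kw3 = 327·2431 + 432·3404 + 466·3450 = 3873165; w3·w3 = 327·327 + 432·432 + 466·466 = 510709
λ ≈ 3873165/510709 = 7.584

7.584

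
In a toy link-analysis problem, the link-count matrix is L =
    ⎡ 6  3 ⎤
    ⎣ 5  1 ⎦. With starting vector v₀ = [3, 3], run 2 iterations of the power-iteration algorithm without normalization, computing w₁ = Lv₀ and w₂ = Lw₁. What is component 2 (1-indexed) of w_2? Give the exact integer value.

153

w1 = Lv₀ = (27, 18)
w2 = Lw1 = (216, 153)
The requested component of w2 is 153.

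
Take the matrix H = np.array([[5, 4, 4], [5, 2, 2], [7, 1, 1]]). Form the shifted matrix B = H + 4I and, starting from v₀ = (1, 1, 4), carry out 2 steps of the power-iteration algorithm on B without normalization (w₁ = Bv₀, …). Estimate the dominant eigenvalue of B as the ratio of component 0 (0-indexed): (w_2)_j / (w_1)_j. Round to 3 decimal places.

15.483

B = H + 4I has rows (9, 4, 4); (5, 6, 2); (7, 1, 5)
w1 = Bv₀ = (29, 19, 28)
w2 = Bw1 = (449, 315, 362)
Ratio: 449/29 = 15.483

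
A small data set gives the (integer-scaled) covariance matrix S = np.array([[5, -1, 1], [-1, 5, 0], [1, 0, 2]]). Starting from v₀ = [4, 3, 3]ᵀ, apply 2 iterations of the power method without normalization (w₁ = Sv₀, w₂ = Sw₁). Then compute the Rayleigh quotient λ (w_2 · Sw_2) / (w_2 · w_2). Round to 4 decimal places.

4.6982

w1 = Sv₀ = (5·4 + (-1)·3 + 1·3; (-1)·4 + 5·3 + 0·3; 1·4 + 0·3 + 2·3) = (20, 11, 10)
w2 = Sw1 = (5·20 + (-1)·11 + 1·10; (-1)·20 + 5·11 + 0·10; 1·20 + 0·11 + 2·10) = (99, 35, 40)
Sw2 = (500, 76, 179)
w2·Sw2 = 99·500 + 35·76 + 40·179 = 59320; w2·w2 = 99·99 + 35·35 + 40·40 = 12626
λ ≈ 59320/12626 = 4.6982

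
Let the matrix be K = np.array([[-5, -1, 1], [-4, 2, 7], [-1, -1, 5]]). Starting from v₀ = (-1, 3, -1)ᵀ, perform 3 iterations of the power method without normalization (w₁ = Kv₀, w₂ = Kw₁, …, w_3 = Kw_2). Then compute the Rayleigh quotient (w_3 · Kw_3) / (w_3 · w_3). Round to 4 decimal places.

5.1747

w1 = Kv₀ = (1, 3, -7)
w2 = Kw1 = (-15, -47, -39)
w3 = Kw2 = (83, -307, -133)
Kw3 = (-241, -1877, -441)
w3·Kw3 = 83·(-241) + (-307)·(-1877) + (-133)·(-441) = 614889; w3·w3 = 83·83 + (-307)·(-307) + (-133)·(-133) = 118827
λ ≈ 614889/118827 = 5.1747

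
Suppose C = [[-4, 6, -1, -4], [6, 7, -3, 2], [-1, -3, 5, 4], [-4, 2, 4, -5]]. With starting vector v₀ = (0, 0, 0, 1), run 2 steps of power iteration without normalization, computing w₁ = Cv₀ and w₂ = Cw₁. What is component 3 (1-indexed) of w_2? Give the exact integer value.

-2

w1 = Cv₀ = (-4, 2, 4, -5)
w2 = Cw1 = (44, -32, -2, 61)
The requested component of w2 is -2.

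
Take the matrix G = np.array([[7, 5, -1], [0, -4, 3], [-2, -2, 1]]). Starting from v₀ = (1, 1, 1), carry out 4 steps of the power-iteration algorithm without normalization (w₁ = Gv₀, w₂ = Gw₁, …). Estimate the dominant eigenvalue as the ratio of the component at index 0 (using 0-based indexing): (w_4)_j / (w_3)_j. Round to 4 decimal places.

λ ≈ 6.8432

w1 = Gv₀ = (7·1 + 5·1 + (-1)·1; 0·1 + (-4)·1 + 3·1; (-2)·1 + (-2)·1 + 1·1) = (11, -1, -3)
w2 = Gw1 = (7·11 + 5·(-1) + (-1)·(-3); 0·11 + (-4)·(-1) + 3·(-3); (-2)·11 + (-2)·(-1) + 1·(-3)) = (75, -5, -23)
w3 = Gw2 = (523, -49, -163)
w4 = Gw3 = (3579, -293, -1111)
Ratio at component: 3579 / 523 = 6.8432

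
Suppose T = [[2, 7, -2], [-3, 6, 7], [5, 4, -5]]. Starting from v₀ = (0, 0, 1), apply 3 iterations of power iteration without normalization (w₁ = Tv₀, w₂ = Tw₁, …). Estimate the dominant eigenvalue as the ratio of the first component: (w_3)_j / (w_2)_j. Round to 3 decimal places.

λ ≈ 2.091

w1 = Tv₀ = (2·0 + 7·0 + (-2)·1; (-3)·0 + 6·0 + 7·1; 5·0 + 4·0 + (-5)·1) = (-2, 7, -5)
w2 = Tw1 = (2·(-2) + 7·7 + (-2)·(-5); (-3)·(-2) + 6·7 + 7·(-5); 5·(-2) + 4·7 + (-5)·(-5)) = (55, 13, 43)
w3 = Tw2 = (115, 214, 112)
Ratio at component: 115 / 55 = 2.091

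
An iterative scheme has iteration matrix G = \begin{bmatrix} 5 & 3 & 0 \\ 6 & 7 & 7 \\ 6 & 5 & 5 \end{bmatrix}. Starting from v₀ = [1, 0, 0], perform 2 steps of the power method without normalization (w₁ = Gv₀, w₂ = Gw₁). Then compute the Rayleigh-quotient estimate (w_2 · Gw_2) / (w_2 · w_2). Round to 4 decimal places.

14.4334

w1 = Gv₀ = (5, 6, 6)
w2 = Gw1 = (43, 114, 90)
Gw2 = (557, 1686, 1278)
w2·Gw2 = 43·557 + 114·1686 + 90·1278 = 331175; w2·w2 = 43·43 + 114·114 + 90·90 = 22945
λ ≈ 331175/22945 = 14.4334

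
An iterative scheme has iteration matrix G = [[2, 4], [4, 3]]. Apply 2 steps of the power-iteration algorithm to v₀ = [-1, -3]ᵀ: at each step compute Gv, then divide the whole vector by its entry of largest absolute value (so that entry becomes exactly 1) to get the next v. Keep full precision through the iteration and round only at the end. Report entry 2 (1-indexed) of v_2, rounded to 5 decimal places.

1.00000

Gv0 = (-14.000000, -13.000000); divide by -14.000000 → v1 = (1.000000, 0.928571)
Gv1 = (5.714286, 6.785714); divide by 6.785714 → v2 = (0.842105, 1.000000)
Requested entry of v2: -95/-95 = 1.00000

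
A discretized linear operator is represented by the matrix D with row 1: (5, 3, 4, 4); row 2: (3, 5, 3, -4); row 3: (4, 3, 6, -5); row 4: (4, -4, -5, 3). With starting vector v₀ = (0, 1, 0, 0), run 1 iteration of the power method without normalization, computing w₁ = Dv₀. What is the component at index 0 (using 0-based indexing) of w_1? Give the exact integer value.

3

w1 = Dv₀ = (3, 5, 3, -4)
The requested component of w1 is 3.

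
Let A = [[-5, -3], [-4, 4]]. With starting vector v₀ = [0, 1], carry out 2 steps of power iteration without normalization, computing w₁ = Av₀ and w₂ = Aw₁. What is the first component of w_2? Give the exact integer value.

3

w1 = Av₀ = (-3, 4)
w2 = Aw1 = (3, 28)
The requested component of w2 is 3.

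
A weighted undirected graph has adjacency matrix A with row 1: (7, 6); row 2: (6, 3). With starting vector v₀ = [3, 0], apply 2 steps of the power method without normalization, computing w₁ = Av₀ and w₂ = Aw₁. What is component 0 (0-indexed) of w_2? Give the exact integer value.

255

w1 = Av₀ = (21, 18)
w2 = Aw1 = (255, 180)
The requested component of w2 is 255.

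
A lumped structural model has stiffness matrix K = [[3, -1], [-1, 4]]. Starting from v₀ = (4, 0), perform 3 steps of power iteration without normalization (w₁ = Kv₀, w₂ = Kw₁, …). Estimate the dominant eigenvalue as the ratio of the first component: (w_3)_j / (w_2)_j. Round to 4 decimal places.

λ ≈ 3.7000

w1 = Kv₀ = (12, -4)
w2 = Kw1 = (40, -28)
w3 = Kw2 = (148, -152)
Ratio at component: 148 / 40 = 3.7000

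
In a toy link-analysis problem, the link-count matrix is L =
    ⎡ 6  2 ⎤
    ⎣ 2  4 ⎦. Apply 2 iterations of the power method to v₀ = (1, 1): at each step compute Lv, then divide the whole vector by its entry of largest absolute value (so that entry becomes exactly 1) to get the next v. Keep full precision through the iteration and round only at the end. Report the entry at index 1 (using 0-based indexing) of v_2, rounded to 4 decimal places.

Lv0 = (8.00000, 6.00000); divide by 8.00000 → v1 = (1.00000, 0.75000)
Lv1 = (7.50000, 5.00000); divide by 7.50000 → v2 = (1.00000, 0.66667)
Requested entry of v2: 40/60 = 0.6667

0.6667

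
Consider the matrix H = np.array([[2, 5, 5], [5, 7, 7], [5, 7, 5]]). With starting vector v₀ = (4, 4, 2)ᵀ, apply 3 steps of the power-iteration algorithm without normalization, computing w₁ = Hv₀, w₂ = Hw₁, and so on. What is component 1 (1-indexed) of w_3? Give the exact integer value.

w1 = Hv₀ = (2·4 + 5·4 + 5·2; 5·4 + 7·4 + 7·2; 5·4 + 7·4 + 5·2) = (38, 62, 58)
w2 = Hw1 = (2·38 + 5·62 + 5·58; 5·38 + 7·62 + 7·58; 5·38 + 7·62 + 5·58) = (676, 1030, 914)
w3 = Hw2 = (11072, 16988, 15160)
The requested component of w3 is 11072.

11072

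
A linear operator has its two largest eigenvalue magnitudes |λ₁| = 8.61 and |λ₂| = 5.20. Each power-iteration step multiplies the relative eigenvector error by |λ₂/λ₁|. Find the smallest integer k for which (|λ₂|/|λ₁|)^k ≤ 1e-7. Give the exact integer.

32

|λ₂/λ₁| = 5.20/8.61 = 0.60395
Need k ≥ ln(1e-7) / ln(0.60395) = -16.1181 / -0.5043 ≈ 31.963
Smallest integer k satisfying the bound: 32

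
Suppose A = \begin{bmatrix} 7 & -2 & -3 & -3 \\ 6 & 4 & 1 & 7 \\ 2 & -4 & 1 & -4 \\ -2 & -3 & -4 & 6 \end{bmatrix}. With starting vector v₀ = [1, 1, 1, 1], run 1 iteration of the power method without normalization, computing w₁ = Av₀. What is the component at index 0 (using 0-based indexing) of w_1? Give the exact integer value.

w1 = Av₀ = (-1, 18, -5, -3)
The requested component of w1 is -1.

-1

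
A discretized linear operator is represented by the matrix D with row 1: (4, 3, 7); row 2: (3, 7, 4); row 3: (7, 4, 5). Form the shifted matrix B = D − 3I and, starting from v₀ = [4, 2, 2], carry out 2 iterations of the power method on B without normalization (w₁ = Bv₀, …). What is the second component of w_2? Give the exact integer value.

B = D − 3I has rows (1, 3, 7); (3, 4, 4); (7, 4, 2)
w1 = Bv₀ = (1·4 + 3·2 + 7·2; 3·4 + 4·2 + 4·2; 7·4 + 4·2 + 2·2) = (24, 28, 40)
w2 = Bw1 = (1·24 + 3·28 + 7·40; 3·24 + 4·28 + 4·40; 7·24 + 4·28 + 2·40) = (388, 344, 360)
Requested component of w2: 344

344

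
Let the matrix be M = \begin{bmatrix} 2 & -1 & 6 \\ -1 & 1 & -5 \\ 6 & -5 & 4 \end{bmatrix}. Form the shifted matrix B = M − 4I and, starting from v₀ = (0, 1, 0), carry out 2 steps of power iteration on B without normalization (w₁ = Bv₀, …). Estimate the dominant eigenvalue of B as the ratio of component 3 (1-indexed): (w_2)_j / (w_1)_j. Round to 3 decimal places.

B = M − 4I has rows (-2, -1, 6); (-1, -3, -5); (6, -5, 0)
w1 = Bv₀ = (-1, -3, -5)
w2 = Bw1 = (-25, 35, 9)
Ratio: 9/-5 = -1.800

-1.800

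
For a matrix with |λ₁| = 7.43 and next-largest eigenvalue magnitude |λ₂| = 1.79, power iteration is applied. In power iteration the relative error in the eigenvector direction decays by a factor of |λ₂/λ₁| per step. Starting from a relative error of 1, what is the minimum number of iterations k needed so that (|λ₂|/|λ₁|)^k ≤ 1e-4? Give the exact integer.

|λ₂/λ₁| = 1.79/7.43 = 0.24092
Need k ≥ ln(1e-4) / ln(0.24092) = -9.2103 / -1.4233 ≈ 6.471
Smallest integer k satisfying the bound: 7

7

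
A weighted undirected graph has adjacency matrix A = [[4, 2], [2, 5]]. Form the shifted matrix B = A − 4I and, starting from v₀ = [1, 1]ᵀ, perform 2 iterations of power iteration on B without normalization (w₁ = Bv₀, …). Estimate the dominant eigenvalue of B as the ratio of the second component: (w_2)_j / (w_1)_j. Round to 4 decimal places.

2.3333

B = A − 4I has rows (0, 2); (2, 1)
w1 = Bv₀ = (0·1 + 2·1; 2·1 + 1·1) = (2, 3)
w2 = Bw1 = (0·2 + 2·3; 2·2 + 1·3) = (6, 7)
Ratio: 7/3 = 2.3333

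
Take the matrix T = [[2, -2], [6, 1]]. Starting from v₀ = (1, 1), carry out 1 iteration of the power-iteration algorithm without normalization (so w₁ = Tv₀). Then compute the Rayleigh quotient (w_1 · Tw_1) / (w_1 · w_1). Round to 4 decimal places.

λ ≈ 1.0000

w1 = Tv₀ = (0, 7)
Tw1 = (-14, 7)
w1·Tw1 = 0·(-14) + 7·7 = 49; w1·w1 = 0·0 + 7·7 = 49
λ ≈ 49/49 = 1.0000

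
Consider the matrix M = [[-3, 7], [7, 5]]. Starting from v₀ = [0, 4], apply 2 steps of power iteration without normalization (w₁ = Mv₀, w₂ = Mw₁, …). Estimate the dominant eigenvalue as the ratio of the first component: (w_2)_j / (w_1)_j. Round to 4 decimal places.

2.0000

w1 = Mv₀ = ((-3)·0 + 7·4; 7·0 + 5·4) = (28, 20)
w2 = Mw1 = ((-3)·28 + 7·20; 7·28 + 5·20) = (56, 296)
Ratio at component: 56 / 28 = 2.0000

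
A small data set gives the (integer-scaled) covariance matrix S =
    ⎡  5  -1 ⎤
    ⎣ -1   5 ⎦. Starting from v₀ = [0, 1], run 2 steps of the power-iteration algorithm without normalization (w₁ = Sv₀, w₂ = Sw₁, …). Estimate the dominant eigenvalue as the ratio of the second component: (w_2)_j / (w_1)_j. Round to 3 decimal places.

5.200

w1 = Sv₀ = (-1, 5)
w2 = Sw1 = (-10, 26)
Ratio at component: 26 / 5 = 5.200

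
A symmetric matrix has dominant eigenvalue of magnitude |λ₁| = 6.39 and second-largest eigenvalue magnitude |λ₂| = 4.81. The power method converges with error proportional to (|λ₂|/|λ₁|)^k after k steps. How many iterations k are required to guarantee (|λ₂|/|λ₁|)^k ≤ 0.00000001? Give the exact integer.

65

|λ₂/λ₁| = 4.81/6.39 = 0.75274
Need k ≥ ln(0.00000001) / ln(0.75274) = -18.4207 / -0.2840 ≈ 64.853
Smallest integer k satisfying the bound: 65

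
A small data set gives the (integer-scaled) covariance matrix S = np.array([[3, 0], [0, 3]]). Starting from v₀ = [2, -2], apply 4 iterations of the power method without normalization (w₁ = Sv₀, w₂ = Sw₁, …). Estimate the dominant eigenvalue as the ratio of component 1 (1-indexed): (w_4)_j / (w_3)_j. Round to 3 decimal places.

w1 = Sv₀ = (3·2 + 0·(-2); 0·2 + 3·(-2)) = (6, -6)
w2 = Sw1 = (3·6 + 0·(-6); 0·6 + 3·(-6)) = (18, -18)
w3 = Sw2 = (54, -54)
w4 = Sw3 = (162, -162)
Ratio at component: 162 / 54 = 3.000

3.000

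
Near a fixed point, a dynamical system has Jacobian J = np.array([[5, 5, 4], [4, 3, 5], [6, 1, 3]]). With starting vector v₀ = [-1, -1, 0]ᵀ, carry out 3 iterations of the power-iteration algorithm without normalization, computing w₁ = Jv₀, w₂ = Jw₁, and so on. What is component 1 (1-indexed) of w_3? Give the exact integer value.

w1 = Jv₀ = (5·(-1) + 5·(-1) + 4·0; 4·(-1) + 3·(-1) + 5·0; 6·(-1) + 1·(-1) + 3·0) = (-10, -7, -7)
w2 = Jw1 = (5·(-10) + 5·(-7) + 4·(-7); 4·(-10) + 3·(-7) + 5·(-7); 6·(-10) + 1·(-7) + 3·(-7)) = (-113, -96, -88)
w3 = Jw2 = (-1397, -1180, -1038)
The requested component of w3 is -1397.

-1397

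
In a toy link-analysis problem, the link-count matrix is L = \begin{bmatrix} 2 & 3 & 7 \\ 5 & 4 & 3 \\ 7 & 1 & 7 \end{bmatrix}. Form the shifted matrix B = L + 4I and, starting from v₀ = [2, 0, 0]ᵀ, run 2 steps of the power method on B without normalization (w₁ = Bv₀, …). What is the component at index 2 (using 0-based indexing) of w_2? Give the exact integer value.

B = L + 4I has rows (6, 3, 7); (5, 8, 3); (7, 1, 11)
w1 = Bv₀ = (6·2 + 3·0 + 7·0; 5·2 + 8·0 + 3·0; 7·2 + 1·0 + 11·0) = (12, 10, 14)
w2 = Bw1 = (6·12 + 3·10 + 7·14; 5·12 + 8·10 + 3·14; 7·12 + 1·10 + 11·14) = (200, 182, 248)
Requested component of w2: 248

248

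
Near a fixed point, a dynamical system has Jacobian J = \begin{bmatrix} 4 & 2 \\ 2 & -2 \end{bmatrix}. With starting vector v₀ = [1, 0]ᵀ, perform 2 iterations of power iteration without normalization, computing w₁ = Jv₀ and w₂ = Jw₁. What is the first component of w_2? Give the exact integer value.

w1 = Jv₀ = (4·1 + 2·0; 2·1 + (-2)·0) = (4, 2)
w2 = Jw1 = (4·4 + 2·2; 2·4 + (-2)·2) = (20, 4)
The requested component of w2 is 20.

20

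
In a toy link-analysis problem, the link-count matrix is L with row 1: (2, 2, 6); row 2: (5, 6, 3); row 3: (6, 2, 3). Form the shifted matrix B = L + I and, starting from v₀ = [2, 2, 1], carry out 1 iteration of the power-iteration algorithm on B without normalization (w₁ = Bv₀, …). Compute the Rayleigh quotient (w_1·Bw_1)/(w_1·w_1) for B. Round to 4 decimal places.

B = L + I has rows (3, 2, 6); (5, 7, 3); (6, 2, 4)
w1 = Bv₀ = (3·2 + 2·2 + 6·1; 5·2 + 7·2 + 3·1; 6·2 + 2·2 + 4·1) = (16, 27, 20)
Bw1 = (222, 329, 230)
w1·Bw1 = 17035; w1·w1 = 1385; μ ≈ 17035/1385 = 12.2996

μ ≈ 12.2996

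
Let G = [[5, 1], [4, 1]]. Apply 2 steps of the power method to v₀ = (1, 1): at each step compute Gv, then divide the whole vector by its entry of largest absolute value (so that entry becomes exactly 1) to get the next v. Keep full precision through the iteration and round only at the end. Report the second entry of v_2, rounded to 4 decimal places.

0.8286

Gv0 = (6.00000, 5.00000); divide by 6.00000 → v1 = (1.00000, 0.83333)
Gv1 = (5.83333, 4.83333); divide by 5.83333 → v2 = (1.00000, 0.82857)
Requested entry of v2: 29/35 = 0.8286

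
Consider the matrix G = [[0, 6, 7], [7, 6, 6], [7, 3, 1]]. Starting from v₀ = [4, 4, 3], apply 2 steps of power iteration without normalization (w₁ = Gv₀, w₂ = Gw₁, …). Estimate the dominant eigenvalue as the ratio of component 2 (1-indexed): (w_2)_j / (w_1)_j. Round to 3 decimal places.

w1 = Gv₀ = (0·4 + 6·4 + 7·3; 7·4 + 6·4 + 6·3; 7·4 + 3·4 + 1·3) = (45, 70, 43)
w2 = Gw1 = (0·45 + 6·70 + 7·43; 7·45 + 6·70 + 6·43; 7·45 + 3·70 + 1·43) = (721, 993, 568)
Ratio at component: 993 / 70 = 14.186

14.186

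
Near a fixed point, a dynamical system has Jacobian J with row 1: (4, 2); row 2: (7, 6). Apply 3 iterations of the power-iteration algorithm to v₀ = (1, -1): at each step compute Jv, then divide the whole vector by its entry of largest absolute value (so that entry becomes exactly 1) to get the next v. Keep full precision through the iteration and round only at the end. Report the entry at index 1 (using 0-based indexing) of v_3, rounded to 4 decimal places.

Jv0 = (2.00000, 1.00000); divide by 2.00000 → v1 = (1.00000, 0.50000)
Jv1 = (5.00000, 10.00000); divide by 10.00000 → v2 = (0.50000, 1.00000)
Jv2 = (4.00000, 9.50000); divide by 9.50000 → v3 = (0.42105, 1.00000)
Requested entry of v3: 190/190 = 1.0000

1.0000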